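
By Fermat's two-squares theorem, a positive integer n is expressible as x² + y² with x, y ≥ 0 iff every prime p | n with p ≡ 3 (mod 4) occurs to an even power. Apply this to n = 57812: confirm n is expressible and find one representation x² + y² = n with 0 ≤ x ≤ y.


Step 1: Factor n = 57812 = 2^2 · 97 · 149.
Step 2: Check the mod-4 condition on each prime factor: 2 = 2 (special); 97 ≡ 1 (mod 4), exponent 1; 149 ≡ 1 (mod 4), exponent 1.
All primes ≡ 3 (mod 4) appear to even exponent (or don't appear), so by the two-squares theorem n IS expressible as a sum of two squares.
Step 3: Build a representation. Group n = k² · m with k = 2 and m = 97 · 149 = 14453 (a product of primes ≡ 1 (mod 4)); a representation of m scales to one of n via (k·x)² + (k·y)² = k²(x² + y²). Each prime p ≡ 1 (mod 4) is itself a sum of two squares; find a² by testing p − a² for a perfect square:
  97: 97 − 1² = 96, 97 − 2² = 93, 97 − 3² = 88, 97 − 4² = 81 = 9² ⇒ 97 = 4² + 9².
  149: 149 − 1² = 148, 149 − 2² = 145, 149 − 3² = 140, 149 − 4² = 133, 149 − 5² = 124, 149 − 6² = 113, 149 − 7² = 100 = 10² ⇒ 149 = 7² + 10².
  Combine using the Brahmagupta–Fibonacci identity (a² + b²)(c² + d²) = (ac − bd)² + (ad + bc)² = (ac + bd)² + (ad − bc)²:
  97 · 149 = 14453: from (4² + 9²)(7² + 10²), take (4·7 − 9·10, 4·10 + 9·7) = (28 − 90, 40 + 63) = (-62, 103); dropping signs (only squares matter) gives (62, 103); check 62² + 103² = 3844 + 10609 = 14453 ✓.
  Scale by k = 2: (2·62, 2·103) = (124, 206).
Step 4: Order so x ≤ y and verify: 124² + 206² = 15376 + 42436 = 57812 = n. ✓

n = 57812 = 124² + 206² (one valid representation with x ≤ y).


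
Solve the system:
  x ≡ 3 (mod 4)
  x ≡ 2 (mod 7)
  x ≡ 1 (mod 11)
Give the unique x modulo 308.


Moduli 4, 7, 11 are pairwise coprime; by CRT there is a unique solution modulo M = 4 · 7 · 11 = 308.
Solve pairwise, accumulating the modulus:
  Start with x ≡ 3 (mod 4).
  Combine with x ≡ 2 (mod 7): since gcd(4, 7) = 1, we get a unique residue mod 28.
    Write x = 3 + 4·t and substitute into x ≡ 2 (mod 7): 4·t ≡ 2 − 3 = -1 (mod 7).
    Reduce coefficients mod 7: 4·t ≡ 6 (mod 7).
    The inverse of 4 mod 7 is 2 (since 4·2 = 8 = 1·7 + 1), so t ≡ 2·6 = 12 ≡ 5 (mod 7).
    Then x = 3 + 4·5 = 23, valid modulo lcm(4, 7) = 28: x ≡ 23 (mod 28).
  Combine with x ≡ 1 (mod 11): since gcd(28, 11) = 1, we get a unique residue mod 308.
    Write x = 23 + 28·t and substitute into x ≡ 1 (mod 11): 28·t ≡ 1 − 23 = -22 (mod 11).
    Reduce coefficients mod 11: 6·t ≡ 0 (mod 11).
    The inverse of 6 mod 11 is 2 (since 6·2 = 12 = 1·11 + 1), so t ≡ 2·0 = 0 ≡ 0 (mod 11).
    Then x = 23 + 28·0 = 23, valid modulo lcm(28, 11) = 308: x ≡ 23 (mod 308).
Verify: 23 mod 4 = 3 ✓, 23 mod 7 = 2 ✓, 23 mod 11 = 1 ✓.

x ≡ 23 (mod 308).


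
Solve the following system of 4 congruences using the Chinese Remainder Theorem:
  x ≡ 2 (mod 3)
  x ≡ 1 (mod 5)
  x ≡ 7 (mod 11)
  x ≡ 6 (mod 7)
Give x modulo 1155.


Product of moduli M = 3 · 5 · 11 · 7 = 1155.
Merge one congruence at a time:
  Start: x ≡ 2 (mod 3).
  Combine with x ≡ 1 (mod 5); new modulus lcm = 15.
    Write x = 2 + 3·t and substitute into x ≡ 1 (mod 5): 3·t ≡ 1 − 2 = -1 (mod 5).
    Reduce coefficients mod 5: 3·t ≡ 4 (mod 5).
    The inverse of 3 mod 5 is 2 (since 3·2 = 6 = 1·5 + 1), so t ≡ 2·4 = 8 ≡ 3 (mod 5).
    Then x = 2 + 3·3 = 11, valid modulo lcm(3, 5) = 15: x ≡ 11 (mod 15).
  Combine with x ≡ 7 (mod 11); new modulus lcm = 165.
    Write x = 11 + 15·t and substitute into x ≡ 7 (mod 11): 15·t ≡ 7 − 11 = -4 (mod 11).
    Reduce coefficients mod 11: 4·t ≡ 7 (mod 11).
    The inverse of 4 mod 11 is 3 (since 4·3 = 12 = 1·11 + 1), so t ≡ 3·7 = 21 ≡ 10 (mod 11).
    Then x = 11 + 15·10 = 161, valid modulo lcm(15, 11) = 165: x ≡ 161 (mod 165).
  Combine with x ≡ 6 (mod 7); new modulus lcm = 1155.
    Write x = 161 + 165·t and substitute into x ≡ 6 (mod 7): 165·t ≡ 6 − 161 = -155 (mod 7).
    Reduce coefficients mod 7: 4·t ≡ 6 (mod 7).
    The inverse of 4 mod 7 is 2 (since 4·2 = 8 = 1·7 + 1), so t ≡ 2·6 = 12 ≡ 5 (mod 7).
    Then x = 161 + 165·5 = 986, valid modulo lcm(165, 7) = 1155: x ≡ 986 (mod 1155).
Verify against each original: 986 mod 3 = 2, 986 mod 5 = 1, 986 mod 11 = 7, 986 mod 7 = 6.

x ≡ 986 (mod 1155).


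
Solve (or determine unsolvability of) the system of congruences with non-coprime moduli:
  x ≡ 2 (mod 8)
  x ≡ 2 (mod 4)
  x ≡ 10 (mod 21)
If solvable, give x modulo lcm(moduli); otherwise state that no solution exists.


Moduli 8, 4, 21 are not pairwise coprime, so CRT works modulo lcm(m_i) when all pairwise compatibility conditions hold.
Pairwise compatibility: gcd(m_i, m_j) must divide a_i - a_j for every pair.
Merge one congruence at a time:
  Start: x ≡ 2 (mod 8).
  Combine with x ≡ 2 (mod 4): gcd(8, 4) = 4; 2 - 2 = 0, which IS divisible by 4, so compatible.
    Write x = 2 + 8·t and substitute into x ≡ 2 (mod 4): 8·t ≡ 2 − 2 = 0 (mod 4).
    Divide the congruence (and modulus) by g = 4: 2·t ≡ 0 (mod 1).
    Modulo 1 every t works; take t = 0.
    Then x = 2 + 8·0 = 2, valid modulo lcm(8, 4) = 8: x ≡ 2 (mod 8).
  Combine with x ≡ 10 (mod 21): gcd(8, 21) = 1; 10 - 2 = 8, which IS divisible by 1, so compatible.
    Write x = 2 + 8·t and substitute into x ≡ 10 (mod 21): 8·t ≡ 10 − 2 = 8 (mod 21).
    The inverse of 8 mod 21 is 8 (since 8·8 = 64 = 3·21 + 1), so t ≡ 8·8 = 64 ≡ 1 (mod 21).
    Then x = 2 + 8·1 = 10, valid modulo lcm(8, 21) = 168: x ≡ 10 (mod 168).
Verify: 10 mod 8 = 2, 10 mod 4 = 2, 10 mod 21 = 10.

x ≡ 10 (mod 168).


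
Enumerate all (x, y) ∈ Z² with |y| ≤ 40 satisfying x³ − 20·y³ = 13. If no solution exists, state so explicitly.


The equation is x³ - 20y³ = 13. For fixed y, x³ = 20·y³ + 13, so a solution requires the RHS to be a perfect cube.
Strategy: iterate y from -40 to 40, compute RHS = 20·y³ + 13, and check whether it is a (positive or negative) perfect cube.
Check small values of y:
  y = 0: RHS = 13 is not a perfect cube.
  y = 1: RHS = 33 is not a perfect cube.
  y = -1: RHS = -7 is not a perfect cube.
  y = 2: RHS = 173 is not a perfect cube.
  y = -2: RHS = -147 is not a perfect cube.
  y = 3: RHS = 553 is not a perfect cube.
  y = -3: RHS = -527 is not a perfect cube.
Continuing the search up to |y| = 40 finds no solutions either.
No (x, y) in the scanned range satisfies the equation.

No integer solutions with |y| ≤ 40.


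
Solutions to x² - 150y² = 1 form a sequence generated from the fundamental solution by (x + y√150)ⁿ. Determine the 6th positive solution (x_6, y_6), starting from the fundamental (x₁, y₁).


Step 1: Find the fundamental solution (x₁, y₁) of x² - 150y² = 1.
  Expand √150 as a continued fraction. a₀ = ⌊√150⌋ = 12; iterate m_{k+1} = d_k·a_k − m_k, d_{k+1} = (150 − m_{k+1}²)/d_k, a_{k+1} = ⌊(a₀ + m_{k+1})/d_{k+1}⌋ (starting m₀ = 0, d₀ = 1), with convergents p_k = a_k·p_{k-1} + p_{k-2}, q_k = a_k·q_{k-1} + q_{k-2} (p₋₁ = 1, q₋₁ = 0):
  k = 0: a₀ = 12; p₀/q₀ = 12/1; p₀² − 150·q₀² = 144 − 150 = -6.
  k = 1: m = 12, d = 6, a = ⌊(12 + 12)/6⌋ = 4; p/q = (4·12 + 1)/(4·1 + 0) = 49/4; p² − 150·q² = 2401 − 2400 = 1.
  The first convergent with p² − 150·q² = 1 gives the fundamental solution (x₁, y₁) = (49, 4).
Step 2: Apply the recurrence (x_{n+1}, y_{n+1}) = (x₁x_n + 150y₁y_n, x₁y_n + y₁x_n) repeatedly.
  From (x_1, y_1) = (49, 4): x_2 = 49·49 + 150·4·4 = 4801; y_2 = 49·4 + 4·49 = 392.
  From (x_2, y_2) = (4801, 392): x_3 = 49·4801 + 150·4·392 = 470449; y_3 = 49·392 + 4·4801 = 38412.
  From (x_3, y_3) = (470449, 38412): x_4 = 49·470449 + 150·4·38412 = 46099201; y_4 = 49·38412 + 4·470449 = 3763984.
  From (x_4, y_4) = (46099201, 3763984): x_5 = 49·46099201 + 150·4·3763984 = 4517251249; y_5 = 49·3763984 + 4·46099201 = 368832020.
  From (x_5, y_5) = (4517251249, 368832020): x_6 = 49·4517251249 + 150·4·368832020 = 442644523201; y_6 = 49·368832020 + 4·4517251249 = 36141773976.
Step 3: Verify x_6² - 150·y_6² = 195934173919840627286401 - 195934173919840627286400 = 1 (should be 1). ✓

(x_1, y_1) = (49, 4); (x_6, y_6) = (442644523201, 36141773976).


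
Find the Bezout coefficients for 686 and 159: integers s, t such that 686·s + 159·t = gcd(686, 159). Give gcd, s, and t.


Euclidean algorithm on (686, 159) — divide until remainder is 0:
  686 = 4 · 159 + 50
  159 = 3 · 50 + 9
  50 = 5 · 9 + 5
  9 = 1 · 5 + 4
  5 = 1 · 4 + 1
  4 = 4 · 1 + 0
gcd(686, 159) = 1.
Track Bezout coefficients alongside the remainders: start with r₀ = 686 = a·1 + b·0 (s = 1, t = 0) and r₁ = 159 = a·0 + b·1 (s = 0, t = 1); each new remainder r_{k+1} = r_{k-1} − q_k·r_k inherits s_{k+1} = s_{k-1} − q_k·s_k, t_{k+1} = t_{k-1} − q_k·t_k, so r_k = a·s_k + b·t_k at every step:
  q = 4: r = 50, s = 1 − 4·0 = 1, t = 0 − 4·1 = -4  (check: 686·1 + 159·(-4) = 50)
  q = 3: r = 9, s = 0 − 3·1 = -3, t = 1 − 3·(-4) = 13  (check: 686·(-3) + 159·13 = 9)
  q = 5: r = 5, s = 1 − 5·(-3) = 16, t = -4 − 5·13 = -69  (check: 686·16 + 159·(-69) = 5)
  q = 1: r = 4, s = -3 − 1·16 = -19, t = 13 − 1·(-69) = 82  (check: 686·(-19) + 159·82 = 4)
  q = 1: r = 1, s = 16 − 1·(-19) = 35, t = -69 − 1·82 = -151  (check: 686·35 + 159·(-151) = 1)
The row with r = 1 (the gcd) gives the Bezout coefficients s = 35, t = -151.
Result: 686 · (35) + 159 · (-151) = 1.

gcd(686, 159) = 1; s = 35, t = -151 (check: 686·35 + 159·(-151) = 1).


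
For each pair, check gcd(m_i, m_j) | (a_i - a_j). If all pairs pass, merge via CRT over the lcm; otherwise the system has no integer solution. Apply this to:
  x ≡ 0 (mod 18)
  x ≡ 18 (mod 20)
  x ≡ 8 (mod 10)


Moduli 18, 20, 10 are not pairwise coprime, so CRT works modulo lcm(m_i) when all pairwise compatibility conditions hold.
Pairwise compatibility: gcd(m_i, m_j) must divide a_i - a_j for every pair.
Merge one congruence at a time:
  Start: x ≡ 0 (mod 18).
  Combine with x ≡ 18 (mod 20): gcd(18, 20) = 2; 18 - 0 = 18, which IS divisible by 2, so compatible.
    Write x = 0 + 18·t and substitute into x ≡ 18 (mod 20): 18·t ≡ 18 − 0 = 18 (mod 20).
    Divide the congruence (and modulus) by g = 2: 9·t ≡ 9 (mod 10).
    The inverse of 9 mod 10 is 9 (since 9·9 = 81 = 8·10 + 1), so t ≡ 9·9 = 81 ≡ 1 (mod 10).
    Then x = 0 + 18·1 = 18, valid modulo lcm(18, 20) = 180: x ≡ 18 (mod 180).
  Combine with x ≡ 8 (mod 10): gcd(180, 10) = 10; 8 - 18 = -10, which IS divisible by 10, so compatible.
    Write x = 18 + 180·t and substitute into x ≡ 8 (mod 10): 180·t ≡ 8 − 18 = -10 (mod 10).
    Divide the congruence (and modulus) by g = 10: 18·t ≡ -1 (mod 1).
    Modulo 1 every t works; take t = 0.
    Then x = 18 + 180·0 = 18, valid modulo lcm(180, 10) = 180: x ≡ 18 (mod 180).
Verify: 18 mod 18 = 0, 18 mod 20 = 18, 18 mod 10 = 8.

x ≡ 18 (mod 180).


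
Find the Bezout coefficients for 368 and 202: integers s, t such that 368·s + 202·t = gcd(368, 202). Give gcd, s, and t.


Euclidean algorithm on (368, 202) — divide until remainder is 0:
  368 = 1 · 202 + 166
  202 = 1 · 166 + 36
  166 = 4 · 36 + 22
  36 = 1 · 22 + 14
  22 = 1 · 14 + 8
  14 = 1 · 8 + 6
  8 = 1 · 6 + 2
  6 = 3 · 2 + 0
gcd(368, 202) = 2.
Track Bezout coefficients alongside the remainders: start with r₀ = 368 = a·1 + b·0 (s = 1, t = 0) and r₁ = 202 = a·0 + b·1 (s = 0, t = 1); each new remainder r_{k+1} = r_{k-1} − q_k·r_k inherits s_{k+1} = s_{k-1} − q_k·s_k, t_{k+1} = t_{k-1} − q_k·t_k, so r_k = a·s_k + b·t_k at every step:
  q = 1: r = 166, s = 1 − 1·0 = 1, t = 0 − 1·1 = -1  (check: 368·1 + 202·(-1) = 166)
  q = 1: r = 36, s = 0 − 1·1 = -1, t = 1 − 1·(-1) = 2  (check: 368·(-1) + 202·2 = 36)
  q = 4: r = 22, s = 1 − 4·(-1) = 5, t = -1 − 4·2 = -9  (check: 368·5 + 202·(-9) = 22)
  q = 1: r = 14, s = -1 − 1·5 = -6, t = 2 − 1·(-9) = 11  (check: 368·(-6) + 202·11 = 14)
  q = 1: r = 8, s = 5 − 1·(-6) = 11, t = -9 − 1·11 = -20  (check: 368·11 + 202·(-20) = 8)
  q = 1: r = 6, s = -6 − 1·11 = -17, t = 11 − 1·(-20) = 31  (check: 368·(-17) + 202·31 = 6)
  q = 1: r = 2, s = 11 − 1·(-17) = 28, t = -20 − 1·31 = -51  (check: 368·28 + 202·(-51) = 2)
The row with r = 2 (the gcd) gives the Bezout coefficients s = 28, t = -51.
Result: 368 · (28) + 202 · (-51) = 2.

gcd(368, 202) = 2; s = 28, t = -51 (check: 368·28 + 202·(-51) = 2).


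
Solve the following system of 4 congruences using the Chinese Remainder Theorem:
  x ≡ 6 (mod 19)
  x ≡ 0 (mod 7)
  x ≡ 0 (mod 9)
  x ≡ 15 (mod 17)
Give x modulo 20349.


Product of moduli M = 19 · 7 · 9 · 17 = 20349.
Merge one congruence at a time:
  Start: x ≡ 6 (mod 19).
  Combine with x ≡ 0 (mod 7); new modulus lcm = 133.
    Write x = 6 + 19·t and substitute into x ≡ 0 (mod 7): 19·t ≡ 0 − 6 = -6 (mod 7).
    Reduce coefficients mod 7: 5·t ≡ 1 (mod 7).
    The inverse of 5 mod 7 is 3 (since 5·3 = 15 = 2·7 + 1), so t ≡ 3·1 = 3 ≡ 3 (mod 7).
    Then x = 6 + 19·3 = 63, valid modulo lcm(19, 7) = 133: x ≡ 63 (mod 133).
  Combine with x ≡ 0 (mod 9); new modulus lcm = 1197.
    Write x = 63 + 133·t and substitute into x ≡ 0 (mod 9): 133·t ≡ 0 − 63 = -63 (mod 9).
    Reduce coefficients mod 9: 7·t ≡ 0 (mod 9).
    The inverse of 7 mod 9 is 4 (since 7·4 = 28 = 3·9 + 1), so t ≡ 4·0 = 0 ≡ 0 (mod 9).
    Then x = 63 + 133·0 = 63, valid modulo lcm(133, 9) = 1197: x ≡ 63 (mod 1197).
  Combine with x ≡ 15 (mod 17); new modulus lcm = 20349.
    Write x = 63 + 1197·t and substitute into x ≡ 15 (mod 17): 1197·t ≡ 15 − 63 = -48 (mod 17).
    Reduce coefficients mod 17: 7·t ≡ 3 (mod 17).
    The inverse of 7 mod 17 is 5 (since 7·5 = 35 = 2·17 + 1), so t ≡ 5·3 = 15 ≡ 15 (mod 17).
    Then x = 63 + 1197·15 = 18018, valid modulo lcm(1197, 17) = 20349: x ≡ 18018 (mod 20349).
Verify against each original: 18018 mod 19 = 6, 18018 mod 7 = 0, 18018 mod 9 = 0, 18018 mod 17 = 15.

x ≡ 18018 (mod 20349).


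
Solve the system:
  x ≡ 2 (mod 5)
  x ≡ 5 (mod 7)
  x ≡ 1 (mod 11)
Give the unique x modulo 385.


Moduli 5, 7, 11 are pairwise coprime; by CRT there is a unique solution modulo M = 5 · 7 · 11 = 385.
Solve pairwise, accumulating the modulus:
  Start with x ≡ 2 (mod 5).
  Combine with x ≡ 5 (mod 7): since gcd(5, 7) = 1, we get a unique residue mod 35.
    Write x = 2 + 5·t and substitute into x ≡ 5 (mod 7): 5·t ≡ 5 − 2 = 3 (mod 7).
    The inverse of 5 mod 7 is 3 (since 5·3 = 15 = 2·7 + 1), so t ≡ 3·3 = 9 ≡ 2 (mod 7).
    Then x = 2 + 5·2 = 12, valid modulo lcm(5, 7) = 35: x ≡ 12 (mod 35).
  Combine with x ≡ 1 (mod 11): since gcd(35, 11) = 1, we get a unique residue mod 385.
    Write x = 12 + 35·t and substitute into x ≡ 1 (mod 11): 35·t ≡ 1 − 12 = -11 (mod 11).
    Reduce coefficients mod 11: 2·t ≡ 0 (mod 11).
    The inverse of 2 mod 11 is 6 (since 2·6 = 12 = 1·11 + 1), so t ≡ 6·0 = 0 ≡ 0 (mod 11).
    Then x = 12 + 35·0 = 12, valid modulo lcm(35, 11) = 385: x ≡ 12 (mod 385).
Verify: 12 mod 5 = 2 ✓, 12 mod 7 = 5 ✓, 12 mod 11 = 1 ✓.

x ≡ 12 (mod 385).


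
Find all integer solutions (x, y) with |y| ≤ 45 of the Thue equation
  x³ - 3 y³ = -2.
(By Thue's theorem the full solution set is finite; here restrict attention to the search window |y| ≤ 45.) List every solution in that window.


The equation is x³ - 3y³ = -2. For fixed y, x³ = 3·y³ − 2, so a solution requires the RHS to be a perfect cube.
Strategy: iterate y from -45 to 45, compute RHS = 3·y³ − 2, and check whether it is a (positive or negative) perfect cube.
Check small values of y:
  y = 0: RHS = -2 is not a perfect cube.
  y = 1: RHS = 1 = (1)³ ⇒ x = 1 works.
  y = -1: RHS = -5 is not a perfect cube.
  y = 2: RHS = 22 is not a perfect cube.
  y = -2: RHS = -26 is not a perfect cube.
  y = 3: RHS = 79 is not a perfect cube.
  y = -3: RHS = -83 is not a perfect cube.
Continuing the search up to |y| = 45 finds no further solutions beyond those listed.
Collected solutions: (1, 1).

Solutions (with |y| ≤ 45): (1, 1).


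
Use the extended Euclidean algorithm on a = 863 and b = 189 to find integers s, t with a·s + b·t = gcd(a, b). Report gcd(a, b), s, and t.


Euclidean algorithm on (863, 189) — divide until remainder is 0:
  863 = 4 · 189 + 107
  189 = 1 · 107 + 82
  107 = 1 · 82 + 25
  82 = 3 · 25 + 7
  25 = 3 · 7 + 4
  7 = 1 · 4 + 3
  4 = 1 · 3 + 1
  3 = 3 · 1 + 0
gcd(863, 189) = 1.
Track Bezout coefficients alongside the remainders: start with r₀ = 863 = a·1 + b·0 (s = 1, t = 0) and r₁ = 189 = a·0 + b·1 (s = 0, t = 1); each new remainder r_{k+1} = r_{k-1} − q_k·r_k inherits s_{k+1} = s_{k-1} − q_k·s_k, t_{k+1} = t_{k-1} − q_k·t_k, so r_k = a·s_k + b·t_k at every step:
  q = 4: r = 107, s = 1 − 4·0 = 1, t = 0 − 4·1 = -4  (check: 863·1 + 189·(-4) = 107)
  q = 1: r = 82, s = 0 − 1·1 = -1, t = 1 − 1·(-4) = 5  (check: 863·(-1) + 189·5 = 82)
  q = 1: r = 25, s = 1 − 1·(-1) = 2, t = -4 − 1·5 = -9  (check: 863·2 + 189·(-9) = 25)
  q = 3: r = 7, s = -1 − 3·2 = -7, t = 5 − 3·(-9) = 32  (check: 863·(-7) + 189·32 = 7)
  q = 3: r = 4, s = 2 − 3·(-7) = 23, t = -9 − 3·32 = -105  (check: 863·23 + 189·(-105) = 4)
  q = 1: r = 3, s = -7 − 1·23 = -30, t = 32 − 1·(-105) = 137  (check: 863·(-30) + 189·137 = 3)
  q = 1: r = 1, s = 23 − 1·(-30) = 53, t = -105 − 1·137 = -242  (check: 863·53 + 189·(-242) = 1)
The row with r = 1 (the gcd) gives the Bezout coefficients s = 53, t = -242.
Result: 863 · (53) + 189 · (-242) = 1.

gcd(863, 189) = 1; s = 53, t = -242 (check: 863·53 + 189·(-242) = 1).


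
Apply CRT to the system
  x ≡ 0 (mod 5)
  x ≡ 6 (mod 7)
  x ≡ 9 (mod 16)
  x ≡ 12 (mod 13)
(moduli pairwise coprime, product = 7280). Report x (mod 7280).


Product of moduli M = 5 · 7 · 16 · 13 = 7280.
Merge one congruence at a time:
  Start: x ≡ 0 (mod 5).
  Combine with x ≡ 6 (mod 7); new modulus lcm = 35.
    Write x = 0 + 5·t and substitute into x ≡ 6 (mod 7): 5·t ≡ 6 − 0 = 6 (mod 7).
    The inverse of 5 mod 7 is 3 (since 5·3 = 15 = 2·7 + 1), so t ≡ 3·6 = 18 ≡ 4 (mod 7).
    Then x = 0 + 5·4 = 20, valid modulo lcm(5, 7) = 35: x ≡ 20 (mod 35).
  Combine with x ≡ 9 (mod 16); new modulus lcm = 560.
    Write x = 20 + 35·t and substitute into x ≡ 9 (mod 16): 35·t ≡ 9 − 20 = -11 (mod 16).
    Reduce coefficients mod 16: 3·t ≡ 5 (mod 16).
    The inverse of 3 mod 16 is 11 (since 3·11 = 33 = 2·16 + 1), so t ≡ 11·5 = 55 ≡ 7 (mod 16).
    Then x = 20 + 35·7 = 265, valid modulo lcm(35, 16) = 560: x ≡ 265 (mod 560).
  Combine with x ≡ 12 (mod 13); new modulus lcm = 7280.
    Write x = 265 + 560·t and substitute into x ≡ 12 (mod 13): 560·t ≡ 12 − 265 = -253 (mod 13).
    Reduce coefficients mod 13: 1·t ≡ 7 (mod 13).
    So t ≡ 7 (mod 13).
    Then x = 265 + 560·7 = 4185, valid modulo lcm(560, 13) = 7280: x ≡ 4185 (mod 7280).
Verify against each original: 4185 mod 5 = 0, 4185 mod 7 = 6, 4185 mod 16 = 9, 4185 mod 13 = 12.

x ≡ 4185 (mod 7280).


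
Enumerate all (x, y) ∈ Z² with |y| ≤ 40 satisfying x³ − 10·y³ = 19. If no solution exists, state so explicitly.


The equation is x³ - 10y³ = 19. For fixed y, x³ = 10·y³ + 19, so a solution requires the RHS to be a perfect cube.
Strategy: iterate y from -40 to 40, compute RHS = 10·y³ + 19, and check whether it is a (positive or negative) perfect cube.
Check small values of y:
  y = 0: RHS = 19 is not a perfect cube.
  y = 1: RHS = 29 is not a perfect cube.
  y = -1: RHS = 9 is not a perfect cube.
  y = 2: RHS = 99 is not a perfect cube.
  y = -2: RHS = -61 is not a perfect cube.
  y = 3: RHS = 289 is not a perfect cube.
  y = -3: RHS = -251 is not a perfect cube.
Continuing the search up to |y| = 40 finds no solutions either.
No (x, y) in the scanned range satisfies the equation.

No integer solutions with |y| ≤ 40.


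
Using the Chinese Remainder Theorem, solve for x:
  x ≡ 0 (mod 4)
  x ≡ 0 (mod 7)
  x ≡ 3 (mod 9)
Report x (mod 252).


Moduli 4, 7, 9 are pairwise coprime; by CRT there is a unique solution modulo M = 4 · 7 · 9 = 252.
Solve pairwise, accumulating the modulus:
  Start with x ≡ 0 (mod 4).
  Combine with x ≡ 0 (mod 7): since gcd(4, 7) = 1, we get a unique residue mod 28.
    Write x = 0 + 4·t and substitute into x ≡ 0 (mod 7): 4·t ≡ 0 − 0 = 0 (mod 7).
    The inverse of 4 mod 7 is 2 (since 4·2 = 8 = 1·7 + 1), so t ≡ 2·0 = 0 ≡ 0 (mod 7).
    Then x = 0 + 4·0 = 0, valid modulo lcm(4, 7) = 28: x ≡ 0 (mod 28).
  Combine with x ≡ 3 (mod 9): since gcd(28, 9) = 1, we get a unique residue mod 252.
    Write x = 0 + 28·t and substitute into x ≡ 3 (mod 9): 28·t ≡ 3 − 0 = 3 (mod 9).
    Reduce coefficients mod 9: 1·t ≡ 3 (mod 9).
    So t ≡ 3 (mod 9).
    Then x = 0 + 28·3 = 84, valid modulo lcm(28, 9) = 252: x ≡ 84 (mod 252).
Verify: 84 mod 4 = 0 ✓, 84 mod 7 = 0 ✓, 84 mod 9 = 3 ✓.

x ≡ 84 (mod 252).


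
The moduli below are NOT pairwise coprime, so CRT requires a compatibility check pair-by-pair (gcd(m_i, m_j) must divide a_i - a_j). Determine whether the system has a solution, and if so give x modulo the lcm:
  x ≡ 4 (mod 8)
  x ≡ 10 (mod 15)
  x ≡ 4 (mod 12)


Moduli 8, 15, 12 are not pairwise coprime, so CRT works modulo lcm(m_i) when all pairwise compatibility conditions hold.
Pairwise compatibility: gcd(m_i, m_j) must divide a_i - a_j for every pair.
Merge one congruence at a time:
  Start: x ≡ 4 (mod 8).
  Combine with x ≡ 10 (mod 15): gcd(8, 15) = 1; 10 - 4 = 6, which IS divisible by 1, so compatible.
    Write x = 4 + 8·t and substitute into x ≡ 10 (mod 15): 8·t ≡ 10 − 4 = 6 (mod 15).
    The inverse of 8 mod 15 is 2 (since 8·2 = 16 = 1·15 + 1), so t ≡ 2·6 = 12 ≡ 12 (mod 15).
    Then x = 4 + 8·12 = 100, valid modulo lcm(8, 15) = 120: x ≡ 100 (mod 120).
  Combine with x ≡ 4 (mod 12): gcd(120, 12) = 12; 4 - 100 = -96, which IS divisible by 12, so compatible.
    Write x = 100 + 120·t and substitute into x ≡ 4 (mod 12): 120·t ≡ 4 − 100 = -96 (mod 12).
    Divide the congruence (and modulus) by g = 12: 10·t ≡ -8 (mod 1).
    Modulo 1 every t works; take t = 0.
    Then x = 100 + 120·0 = 100, valid modulo lcm(120, 12) = 120: x ≡ 100 (mod 120).
Verify: 100 mod 8 = 4, 100 mod 15 = 10, 100 mod 12 = 4.

x ≡ 100 (mod 120).


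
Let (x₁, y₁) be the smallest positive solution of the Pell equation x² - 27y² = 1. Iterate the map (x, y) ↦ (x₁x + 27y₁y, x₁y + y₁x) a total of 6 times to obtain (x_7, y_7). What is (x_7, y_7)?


Step 1: Find the fundamental solution (x₁, y₁) of x² - 27y² = 1.
  Expand √27 as a continued fraction. a₀ = ⌊√27⌋ = 5; iterate m_{k+1} = d_k·a_k − m_k, d_{k+1} = (27 − m_{k+1}²)/d_k, a_{k+1} = ⌊(a₀ + m_{k+1})/d_{k+1}⌋ (starting m₀ = 0, d₀ = 1), with convergents p_k = a_k·p_{k-1} + p_{k-2}, q_k = a_k·q_{k-1} + q_{k-2} (p₋₁ = 1, q₋₁ = 0):
  k = 0: a₀ = 5; p₀/q₀ = 5/1; p₀² − 27·q₀² = 25 − 27 = -2.
  k = 1: m = 5, d = 2, a = ⌊(5 + 5)/2⌋ = 5; p/q = (5·5 + 1)/(5·1 + 0) = 26/5; p² − 27·q² = 676 − 675 = 1.
  The first convergent with p² − 27·q² = 1 gives the fundamental solution (x₁, y₁) = (26, 5).
Step 2: Apply the recurrence (x_{n+1}, y_{n+1}) = (x₁x_n + 27y₁y_n, x₁y_n + y₁x_n) repeatedly.
  From (x_1, y_1) = (26, 5): x_2 = 26·26 + 27·5·5 = 1351; y_2 = 26·5 + 5·26 = 260.
  From (x_2, y_2) = (1351, 260): x_3 = 26·1351 + 27·5·260 = 70226; y_3 = 26·260 + 5·1351 = 13515.
  From (x_3, y_3) = (70226, 13515): x_4 = 26·70226 + 27·5·13515 = 3650401; y_4 = 26·13515 + 5·70226 = 702520.
  From (x_4, y_4) = (3650401, 702520): x_5 = 26·3650401 + 27·5·702520 = 189750626; y_5 = 26·702520 + 5·3650401 = 36517525.
  From (x_5, y_5) = (189750626, 36517525): x_6 = 26·189750626 + 27·5·36517525 = 9863382151; y_6 = 26·36517525 + 5·189750626 = 1898208780.
  From (x_6, y_6) = (9863382151, 1898208780): x_7 = 26·9863382151 + 27·5·1898208780 = 512706121226; y_7 = 26·1898208780 + 5·9863382151 = 98670339035.
Step 3: Verify x_7² - 27·y_7² = 262867566742609807743076 - 262867566742609807743075 = 1 (should be 1). ✓

(x_1, y_1) = (26, 5); (x_7, y_7) = (512706121226, 98670339035).


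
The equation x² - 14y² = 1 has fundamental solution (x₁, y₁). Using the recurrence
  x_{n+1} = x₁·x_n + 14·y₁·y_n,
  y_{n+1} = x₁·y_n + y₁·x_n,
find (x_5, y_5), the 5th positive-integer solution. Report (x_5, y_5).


Step 1: Find the fundamental solution (x₁, y₁) of x² - 14y² = 1.
  Expand √14 as a continued fraction. a₀ = ⌊√14⌋ = 3; iterate m_{k+1} = d_k·a_k − m_k, d_{k+1} = (14 − m_{k+1}²)/d_k, a_{k+1} = ⌊(a₀ + m_{k+1})/d_{k+1}⌋ (starting m₀ = 0, d₀ = 1), with convergents p_k = a_k·p_{k-1} + p_{k-2}, q_k = a_k·q_{k-1} + q_{k-2} (p₋₁ = 1, q₋₁ = 0):
  k = 0: a₀ = 3; p₀/q₀ = 3/1; p₀² − 14·q₀² = 9 − 14 = -5.
  k = 1: m = 3, d = 5, a = ⌊(3 + 3)/5⌋ = 1; p/q = (1·3 + 1)/(1·1 + 0) = 4/1; p² − 14·q² = 16 − 14 = 2.
  k = 2: m = 2, d = 2, a = ⌊(3 + 2)/2⌋ = 2; p/q = (2·4 + 3)/(2·1 + 1) = 11/3; p² − 14·q² = 121 − 126 = -5.
  k = 3: m = 2, d = 5, a = ⌊(3 + 2)/5⌋ = 1; p/q = (1·11 + 4)/(1·3 + 1) = 15/4; p² − 14·q² = 225 − 224 = 1.
  The first convergent with p² − 14·q² = 1 gives the fundamental solution (x₁, y₁) = (15, 4).
Step 2: Apply the recurrence (x_{n+1}, y_{n+1}) = (x₁x_n + 14y₁y_n, x₁y_n + y₁x_n) repeatedly.
  From (x_1, y_1) = (15, 4): x_2 = 15·15 + 14·4·4 = 449; y_2 = 15·4 + 4·15 = 120.
  From (x_2, y_2) = (449, 120): x_3 = 15·449 + 14·4·120 = 13455; y_3 = 15·120 + 4·449 = 3596.
  From (x_3, y_3) = (13455, 3596): x_4 = 15·13455 + 14·4·3596 = 403201; y_4 = 15·3596 + 4·13455 = 107760.
  From (x_4, y_4) = (403201, 107760): x_5 = 15·403201 + 14·4·107760 = 12082575; y_5 = 15·107760 + 4·403201 = 3229204.
Step 3: Verify x_5² - 14·y_5² = 145988618630625 - 145988618630624 = 1 (should be 1). ✓

(x_1, y_1) = (15, 4); (x_5, y_5) = (12082575, 3229204).


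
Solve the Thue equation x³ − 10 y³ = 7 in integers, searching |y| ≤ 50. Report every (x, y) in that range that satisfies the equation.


The equation is x³ - 10y³ = 7. For fixed y, x³ = 10·y³ + 7, so a solution requires the RHS to be a perfect cube.
Strategy: iterate y from -50 to 50, compute RHS = 10·y³ + 7, and check whether it is a (positive or negative) perfect cube.
Check small values of y:
  y = 0: RHS = 7 is not a perfect cube.
  y = 1: RHS = 17 is not a perfect cube.
  y = -1: RHS = -3 is not a perfect cube.
  y = 2: RHS = 87 is not a perfect cube.
  y = -2: RHS = -73 is not a perfect cube.
  y = 3: RHS = 277 is not a perfect cube.
  y = -3: RHS = -263 is not a perfect cube.
Continuing the search up to |y| = 50 finds no solutions either.
No (x, y) in the scanned range satisfies the equation.

No integer solutions with |y| ≤ 50.


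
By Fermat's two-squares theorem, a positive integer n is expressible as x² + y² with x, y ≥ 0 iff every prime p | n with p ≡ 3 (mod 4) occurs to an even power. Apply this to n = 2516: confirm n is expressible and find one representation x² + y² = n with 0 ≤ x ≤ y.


Step 1: Factor n = 2516 = 2^2 · 17 · 37.
Step 2: Check the mod-4 condition on each prime factor: 2 = 2 (special); 17 ≡ 1 (mod 4), exponent 1; 37 ≡ 1 (mod 4), exponent 1.
All primes ≡ 3 (mod 4) appear to even exponent (or don't appear), so by the two-squares theorem n IS expressible as a sum of two squares.
Step 3: Build a representation. Group n = k² · m with k = 2 and m = 17 · 37 = 629 (a product of primes ≡ 1 (mod 4)); a representation of m scales to one of n via (k·x)² + (k·y)² = k²(x² + y²). Each prime p ≡ 1 (mod 4) is itself a sum of two squares; find a² by testing p − a² for a perfect square:
  17: 17 − 1² = 16 = 4² ⇒ 17 = 1² + 4².
  37: 37 − 1² = 36 = 6² ⇒ 37 = 1² + 6².
  Combine using the Brahmagupta–Fibonacci identity (a² + b²)(c² + d²) = (ac − bd)² + (ad + bc)² = (ac + bd)² + (ad − bc)²:
  17 · 37 = 629: from (1² + 4²)(1² + 6²), take (1·1 − 4·6, 1·6 + 4·1) = (1 − 24, 6 + 4) = (-23, 10); dropping signs (only squares matter) gives (23, 10); check 23² + 10² = 529 + 100 = 629 ✓.
  Scale by k = 2: (2·23, 2·10) = (46, 20).
Step 4: Order so x ≤ y and verify: 20² + 46² = 400 + 2116 = 2516 = n. ✓

n = 2516 = 20² + 46² (one valid representation with x ≤ y).


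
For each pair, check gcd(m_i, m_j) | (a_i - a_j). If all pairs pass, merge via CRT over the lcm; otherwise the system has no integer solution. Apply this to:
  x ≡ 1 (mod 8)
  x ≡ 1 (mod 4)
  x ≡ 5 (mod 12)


Moduli 8, 4, 12 are not pairwise coprime, so CRT works modulo lcm(m_i) when all pairwise compatibility conditions hold.
Pairwise compatibility: gcd(m_i, m_j) must divide a_i - a_j for every pair.
Merge one congruence at a time:
  Start: x ≡ 1 (mod 8).
  Combine with x ≡ 1 (mod 4): gcd(8, 4) = 4; 1 - 1 = 0, which IS divisible by 4, so compatible.
    Write x = 1 + 8·t and substitute into x ≡ 1 (mod 4): 8·t ≡ 1 − 1 = 0 (mod 4).
    Divide the congruence (and modulus) by g = 4: 2·t ≡ 0 (mod 1).
    Modulo 1 every t works; take t = 0.
    Then x = 1 + 8·0 = 1, valid modulo lcm(8, 4) = 8: x ≡ 1 (mod 8).
  Combine with x ≡ 5 (mod 12): gcd(8, 12) = 4; 5 - 1 = 4, which IS divisible by 4, so compatible.
    Write x = 1 + 8·t and substitute into x ≡ 5 (mod 12): 8·t ≡ 5 − 1 = 4 (mod 12).
    Divide the congruence (and modulus) by g = 4: 2·t ≡ 1 (mod 3).
    The inverse of 2 mod 3 is 2 (since 2·2 = 4 = 1·3 + 1), so t ≡ 2·1 = 2 ≡ 2 (mod 3).
    Then x = 1 + 8·2 = 17, valid modulo lcm(8, 12) = 24: x ≡ 17 (mod 24).
Verify: 17 mod 8 = 1, 17 mod 4 = 1, 17 mod 12 = 5.

x ≡ 17 (mod 24).


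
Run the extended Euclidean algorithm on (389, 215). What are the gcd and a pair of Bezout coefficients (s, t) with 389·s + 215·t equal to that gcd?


Euclidean algorithm on (389, 215) — divide until remainder is 0:
  389 = 1 · 215 + 174
  215 = 1 · 174 + 41
  174 = 4 · 41 + 10
  41 = 4 · 10 + 1
  10 = 10 · 1 + 0
gcd(389, 215) = 1.
Track Bezout coefficients alongside the remainders: start with r₀ = 389 = a·1 + b·0 (s = 1, t = 0) and r₁ = 215 = a·0 + b·1 (s = 0, t = 1); each new remainder r_{k+1} = r_{k-1} − q_k·r_k inherits s_{k+1} = s_{k-1} − q_k·s_k, t_{k+1} = t_{k-1} − q_k·t_k, so r_k = a·s_k + b·t_k at every step:
  q = 1: r = 174, s = 1 − 1·0 = 1, t = 0 − 1·1 = -1  (check: 389·1 + 215·(-1) = 174)
  q = 1: r = 41, s = 0 − 1·1 = -1, t = 1 − 1·(-1) = 2  (check: 389·(-1) + 215·2 = 41)
  q = 4: r = 10, s = 1 − 4·(-1) = 5, t = -1 − 4·2 = -9  (check: 389·5 + 215·(-9) = 10)
  q = 4: r = 1, s = -1 − 4·5 = -21, t = 2 − 4·(-9) = 38  (check: 389·(-21) + 215·38 = 1)
The row with r = 1 (the gcd) gives the Bezout coefficients s = -21, t = 38.
Result: 389 · (-21) + 215 · (38) = 1.

gcd(389, 215) = 1; s = -21, t = 38 (check: 389·(-21) + 215·38 = 1).


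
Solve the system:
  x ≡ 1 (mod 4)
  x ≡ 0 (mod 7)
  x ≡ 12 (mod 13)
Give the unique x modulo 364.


Moduli 4, 7, 13 are pairwise coprime; by CRT there is a unique solution modulo M = 4 · 7 · 13 = 364.
Solve pairwise, accumulating the modulus:
  Start with x ≡ 1 (mod 4).
  Combine with x ≡ 0 (mod 7): since gcd(4, 7) = 1, we get a unique residue mod 28.
    Write x = 1 + 4·t and substitute into x ≡ 0 (mod 7): 4·t ≡ 0 − 1 = -1 (mod 7).
    Reduce coefficients mod 7: 4·t ≡ 6 (mod 7).
    The inverse of 4 mod 7 is 2 (since 4·2 = 8 = 1·7 + 1), so t ≡ 2·6 = 12 ≡ 5 (mod 7).
    Then x = 1 + 4·5 = 21, valid modulo lcm(4, 7) = 28: x ≡ 21 (mod 28).
  Combine with x ≡ 12 (mod 13): since gcd(28, 13) = 1, we get a unique residue mod 364.
    Write x = 21 + 28·t and substitute into x ≡ 12 (mod 13): 28·t ≡ 12 − 21 = -9 (mod 13).
    Reduce coefficients mod 13: 2·t ≡ 4 (mod 13).
    The inverse of 2 mod 13 is 7 (since 2·7 = 14 = 1·13 + 1), so t ≡ 7·4 = 28 ≡ 2 (mod 13).
    Then x = 21 + 28·2 = 77, valid modulo lcm(28, 13) = 364: x ≡ 77 (mod 364).
Verify: 77 mod 4 = 1 ✓, 77 mod 7 = 0 ✓, 77 mod 13 = 12 ✓.

x ≡ 77 (mod 364).


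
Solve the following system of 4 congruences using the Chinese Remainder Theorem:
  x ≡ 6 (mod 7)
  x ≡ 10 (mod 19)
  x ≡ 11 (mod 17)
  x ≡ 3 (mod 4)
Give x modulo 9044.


Product of moduli M = 7 · 19 · 17 · 4 = 9044.
Merge one congruence at a time:
  Start: x ≡ 6 (mod 7).
  Combine with x ≡ 10 (mod 19); new modulus lcm = 133.
    Write x = 6 + 7·t and substitute into x ≡ 10 (mod 19): 7·t ≡ 10 − 6 = 4 (mod 19).
    The inverse of 7 mod 19 is 11 (since 7·11 = 77 = 4·19 + 1), so t ≡ 11·4 = 44 ≡ 6 (mod 19).
    Then x = 6 + 7·6 = 48, valid modulo lcm(7, 19) = 133: x ≡ 48 (mod 133).
  Combine with x ≡ 11 (mod 17); new modulus lcm = 2261.
    Write x = 48 + 133·t and substitute into x ≡ 11 (mod 17): 133·t ≡ 11 − 48 = -37 (mod 17).
    Reduce coefficients mod 17: 14·t ≡ 14 (mod 17).
    The inverse of 14 mod 17 is 11 (since 14·11 = 154 = 9·17 + 1), so t ≡ 11·14 = 154 ≡ 1 (mod 17).
    Then x = 48 + 133·1 = 181, valid modulo lcm(133, 17) = 2261: x ≡ 181 (mod 2261).
  Combine with x ≡ 3 (mod 4); new modulus lcm = 9044.
    Write x = 181 + 2261·t and substitute into x ≡ 3 (mod 4): 2261·t ≡ 3 − 181 = -178 (mod 4).
    Reduce coefficients mod 4: 1·t ≡ 2 (mod 4).
    So t ≡ 2 (mod 4).
    Then x = 181 + 2261·2 = 4703, valid modulo lcm(2261, 4) = 9044: x ≡ 4703 (mod 9044).
Verify against each original: 4703 mod 7 = 6, 4703 mod 19 = 10, 4703 mod 17 = 11, 4703 mod 4 = 3.

x ≡ 4703 (mod 9044).


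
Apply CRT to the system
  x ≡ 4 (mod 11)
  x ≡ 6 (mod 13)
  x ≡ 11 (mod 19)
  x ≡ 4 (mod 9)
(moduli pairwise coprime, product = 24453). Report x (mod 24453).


Product of moduli M = 11 · 13 · 19 · 9 = 24453.
Merge one congruence at a time:
  Start: x ≡ 4 (mod 11).
  Combine with x ≡ 6 (mod 13); new modulus lcm = 143.
    Write x = 4 + 11·t and substitute into x ≡ 6 (mod 13): 11·t ≡ 6 − 4 = 2 (mod 13).
    The inverse of 11 mod 13 is 6 (since 11·6 = 66 = 5·13 + 1), so t ≡ 6·2 = 12 ≡ 12 (mod 13).
    Then x = 4 + 11·12 = 136, valid modulo lcm(11, 13) = 143: x ≡ 136 (mod 143).
  Combine with x ≡ 11 (mod 19); new modulus lcm = 2717.
    Write x = 136 + 143·t and substitute into x ≡ 11 (mod 19): 143·t ≡ 11 − 136 = -125 (mod 19).
    Reduce coefficients mod 19: 10·t ≡ 8 (mod 19).
    The inverse of 10 mod 19 is 2 (since 10·2 = 20 = 1·19 + 1), so t ≡ 2·8 = 16 ≡ 16 (mod 19).
    Then x = 136 + 143·16 = 2424, valid modulo lcm(143, 19) = 2717: x ≡ 2424 (mod 2717).
  Combine with x ≡ 4 (mod 9); new modulus lcm = 24453.
    Write x = 2424 + 2717·t and substitute into x ≡ 4 (mod 9): 2717·t ≡ 4 − 2424 = -2420 (mod 9).
    Reduce coefficients mod 9: 8·t ≡ 1 (mod 9).
    The inverse of 8 mod 9 is 8 (since 8·8 = 64 = 7·9 + 1), so t ≡ 8·1 = 8 ≡ 8 (mod 9).
    Then x = 2424 + 2717·8 = 24160, valid modulo lcm(2717, 9) = 24453: x ≡ 24160 (mod 24453).
Verify against each original: 24160 mod 11 = 4, 24160 mod 13 = 6, 24160 mod 19 = 11, 24160 mod 9 = 4.

x ≡ 24160 (mod 24453).


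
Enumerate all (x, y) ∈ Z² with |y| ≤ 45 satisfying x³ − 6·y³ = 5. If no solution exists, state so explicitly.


The equation is x³ - 6y³ = 5. For fixed y, x³ = 6·y³ + 5, so a solution requires the RHS to be a perfect cube.
Strategy: iterate y from -45 to 45, compute RHS = 6·y³ + 5, and check whether it is a (positive or negative) perfect cube.
Check small values of y:
  y = 0: RHS = 5 is not a perfect cube.
  y = 1: RHS = 11 is not a perfect cube.
  y = -1: RHS = -1 = (-1)³ ⇒ x = -1 works.
  y = 2: RHS = 53 is not a perfect cube.
  y = -2: RHS = -43 is not a perfect cube.
  y = 3: RHS = 167 is not a perfect cube.
  y = -3: RHS = -157 is not a perfect cube.
Continuing the search up to |y| = 45 finds no further solutions beyond those listed.
Collected solutions: (-1, -1).

Solutions (with |y| ≤ 45): (-1, -1).


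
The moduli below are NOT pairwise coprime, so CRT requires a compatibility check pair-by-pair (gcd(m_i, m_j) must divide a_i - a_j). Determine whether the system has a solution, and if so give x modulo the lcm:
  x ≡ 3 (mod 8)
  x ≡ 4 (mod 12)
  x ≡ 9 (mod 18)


Moduli 8, 12, 18 are not pairwise coprime, so CRT works modulo lcm(m_i) when all pairwise compatibility conditions hold.
Pairwise compatibility: gcd(m_i, m_j) must divide a_i - a_j for every pair.
Merge one congruence at a time:
  Start: x ≡ 3 (mod 8).
  Combine with x ≡ 4 (mod 12): gcd(8, 12) = 4, and 4 - 3 = 1 is NOT divisible by 4.
    ⇒ system is inconsistent (no integer solution).

No solution (the system is inconsistent).


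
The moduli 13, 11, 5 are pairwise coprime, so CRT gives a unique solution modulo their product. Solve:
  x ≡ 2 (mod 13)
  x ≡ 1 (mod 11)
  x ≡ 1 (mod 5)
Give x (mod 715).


Moduli 13, 11, 5 are pairwise coprime; by CRT there is a unique solution modulo M = 13 · 11 · 5 = 715.
Solve pairwise, accumulating the modulus:
  Start with x ≡ 2 (mod 13).
  Combine with x ≡ 1 (mod 11): since gcd(13, 11) = 1, we get a unique residue mod 143.
    Write x = 2 + 13·t and substitute into x ≡ 1 (mod 11): 13·t ≡ 1 − 2 = -1 (mod 11).
    Reduce coefficients mod 11: 2·t ≡ 10 (mod 11).
    The inverse of 2 mod 11 is 6 (since 2·6 = 12 = 1·11 + 1), so t ≡ 6·10 = 60 ≡ 5 (mod 11).
    Then x = 2 + 13·5 = 67, valid modulo lcm(13, 11) = 143: x ≡ 67 (mod 143).
  Combine with x ≡ 1 (mod 5): since gcd(143, 5) = 1, we get a unique residue mod 715.
    Write x = 67 + 143·t and substitute into x ≡ 1 (mod 5): 143·t ≡ 1 − 67 = -66 (mod 5).
    Reduce coefficients mod 5: 3·t ≡ 4 (mod 5).
    The inverse of 3 mod 5 is 2 (since 3·2 = 6 = 1·5 + 1), so t ≡ 2·4 = 8 ≡ 3 (mod 5).
    Then x = 67 + 143·3 = 496, valid modulo lcm(143, 5) = 715: x ≡ 496 (mod 715).
Verify: 496 mod 13 = 2 ✓, 496 mod 11 = 1 ✓, 496 mod 5 = 1 ✓.

x ≡ 496 (mod 715).


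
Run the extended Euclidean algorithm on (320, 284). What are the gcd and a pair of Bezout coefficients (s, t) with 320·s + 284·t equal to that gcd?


Euclidean algorithm on (320, 284) — divide until remainder is 0:
  320 = 1 · 284 + 36
  284 = 7 · 36 + 32
  36 = 1 · 32 + 4
  32 = 8 · 4 + 0
gcd(320, 284) = 4.
Track Bezout coefficients alongside the remainders: start with r₀ = 320 = a·1 + b·0 (s = 1, t = 0) and r₁ = 284 = a·0 + b·1 (s = 0, t = 1); each new remainder r_{k+1} = r_{k-1} − q_k·r_k inherits s_{k+1} = s_{k-1} − q_k·s_k, t_{k+1} = t_{k-1} − q_k·t_k, so r_k = a·s_k + b·t_k at every step:
  q = 1: r = 36, s = 1 − 1·0 = 1, t = 0 − 1·1 = -1  (check: 320·1 + 284·(-1) = 36)
  q = 7: r = 32, s = 0 − 7·1 = -7, t = 1 − 7·(-1) = 8  (check: 320·(-7) + 284·8 = 32)
  q = 1: r = 4, s = 1 − 1·(-7) = 8, t = -1 − 1·8 = -9  (check: 320·8 + 284·(-9) = 4)
The row with r = 4 (the gcd) gives the Bezout coefficients s = 8, t = -9.
Result: 320 · (8) + 284 · (-9) = 4.

gcd(320, 284) = 4; s = 8, t = -9 (check: 320·8 + 284·(-9) = 4).


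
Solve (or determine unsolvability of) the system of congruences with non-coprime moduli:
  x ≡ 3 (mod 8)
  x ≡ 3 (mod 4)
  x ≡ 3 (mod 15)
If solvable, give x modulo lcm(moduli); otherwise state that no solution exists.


Moduli 8, 4, 15 are not pairwise coprime, so CRT works modulo lcm(m_i) when all pairwise compatibility conditions hold.
Pairwise compatibility: gcd(m_i, m_j) must divide a_i - a_j for every pair.
Merge one congruence at a time:
  Start: x ≡ 3 (mod 8).
  Combine with x ≡ 3 (mod 4): gcd(8, 4) = 4; 3 - 3 = 0, which IS divisible by 4, so compatible.
    Write x = 3 + 8·t and substitute into x ≡ 3 (mod 4): 8·t ≡ 3 − 3 = 0 (mod 4).
    Divide the congruence (and modulus) by g = 4: 2·t ≡ 0 (mod 1).
    Modulo 1 every t works; take t = 0.
    Then x = 3 + 8·0 = 3, valid modulo lcm(8, 4) = 8: x ≡ 3 (mod 8).
  Combine with x ≡ 3 (mod 15): gcd(8, 15) = 1; 3 - 3 = 0, which IS divisible by 1, so compatible.
    Write x = 3 + 8·t and substitute into x ≡ 3 (mod 15): 8·t ≡ 3 − 3 = 0 (mod 15).
    The inverse of 8 mod 15 is 2 (since 8·2 = 16 = 1·15 + 1), so t ≡ 2·0 = 0 ≡ 0 (mod 15).
    Then x = 3 + 8·0 = 3, valid modulo lcm(8, 15) = 120: x ≡ 3 (mod 120).
Verify: 3 mod 8 = 3, 3 mod 4 = 3, 3 mod 15 = 3.

x ≡ 3 (mod 120).
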